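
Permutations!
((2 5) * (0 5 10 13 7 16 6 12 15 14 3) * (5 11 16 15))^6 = ((0 11 16 6 12 5 2 10 13 7 15 14 3))^6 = (0 2 3 5 14 12 15 6 7 16 13 11 10)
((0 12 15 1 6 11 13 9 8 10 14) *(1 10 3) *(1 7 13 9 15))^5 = ((0 12 1 6 11 9 8 3 7 13 15 10 14))^5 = (0 9 15 1 3 14 11 13 12 8 10 6 7)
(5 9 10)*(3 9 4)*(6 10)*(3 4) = (3 9 6 10 5) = [0, 1, 2, 9, 4, 3, 10, 7, 8, 6, 5]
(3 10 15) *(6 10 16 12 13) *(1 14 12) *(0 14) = (0 14 12 13 6 10 15 3 16 1) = [14, 0, 2, 16, 4, 5, 10, 7, 8, 9, 15, 11, 13, 6, 12, 3, 1]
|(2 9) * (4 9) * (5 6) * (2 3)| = 4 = |(2 4 9 3)(5 6)|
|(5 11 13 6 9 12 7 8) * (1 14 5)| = 10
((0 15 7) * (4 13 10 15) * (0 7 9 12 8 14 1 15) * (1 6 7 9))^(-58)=(15)(0 13)(4 10)(6 9 8)(7 12 14)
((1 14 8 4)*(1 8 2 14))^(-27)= ((2 14)(4 8))^(-27)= (2 14)(4 8)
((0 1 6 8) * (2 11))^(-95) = (0 1 6 8)(2 11)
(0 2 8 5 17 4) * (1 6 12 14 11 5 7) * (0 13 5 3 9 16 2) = (1 6 12 14 11 3 9 16 2 8 7)(4 13 5 17) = [0, 6, 8, 9, 13, 17, 12, 1, 7, 16, 10, 3, 14, 5, 11, 15, 2, 4]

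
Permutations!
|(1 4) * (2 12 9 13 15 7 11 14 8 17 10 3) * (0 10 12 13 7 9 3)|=22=|(0 10)(1 4)(2 13 15 9 7 11 14 8 17 12 3)|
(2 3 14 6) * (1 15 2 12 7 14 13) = (1 15 2 3 13)(6 12 7 14) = [0, 15, 3, 13, 4, 5, 12, 14, 8, 9, 10, 11, 7, 1, 6, 2]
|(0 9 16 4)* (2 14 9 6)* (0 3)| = 8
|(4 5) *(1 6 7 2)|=4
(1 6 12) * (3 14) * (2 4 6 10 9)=(1 10 9 2 4 6 12)(3 14)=[0, 10, 4, 14, 6, 5, 12, 7, 8, 2, 9, 11, 1, 13, 3]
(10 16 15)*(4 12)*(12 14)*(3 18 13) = (3 18 13)(4 14 12)(10 16 15) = [0, 1, 2, 18, 14, 5, 6, 7, 8, 9, 16, 11, 4, 3, 12, 10, 15, 17, 13]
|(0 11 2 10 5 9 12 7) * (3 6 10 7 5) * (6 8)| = 12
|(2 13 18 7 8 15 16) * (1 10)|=|(1 10)(2 13 18 7 8 15 16)|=14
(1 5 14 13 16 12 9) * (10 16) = [0, 5, 2, 3, 4, 14, 6, 7, 8, 1, 16, 11, 9, 10, 13, 15, 12] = (1 5 14 13 10 16 12 9)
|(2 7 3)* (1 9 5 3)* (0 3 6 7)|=|(0 3 2)(1 9 5 6 7)|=15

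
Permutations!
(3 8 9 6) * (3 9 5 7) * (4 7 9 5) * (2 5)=[0, 1, 5, 8, 7, 9, 2, 3, 4, 6]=(2 5 9 6)(3 8 4 7)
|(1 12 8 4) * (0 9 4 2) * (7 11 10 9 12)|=12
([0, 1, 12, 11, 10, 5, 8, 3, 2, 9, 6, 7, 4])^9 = [0, 1, 10, 3, 8, 5, 12, 7, 4, 9, 2, 11, 6]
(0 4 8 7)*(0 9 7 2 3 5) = (0 4 8 2 3 5)(7 9) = [4, 1, 3, 5, 8, 0, 6, 9, 2, 7]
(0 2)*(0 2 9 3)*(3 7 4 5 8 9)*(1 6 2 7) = (0 3)(1 6 2 7 4 5 8 9) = [3, 6, 7, 0, 5, 8, 2, 4, 9, 1]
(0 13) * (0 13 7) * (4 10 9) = [7, 1, 2, 3, 10, 5, 6, 0, 8, 4, 9, 11, 12, 13] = (13)(0 7)(4 10 9)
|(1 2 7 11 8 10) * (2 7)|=5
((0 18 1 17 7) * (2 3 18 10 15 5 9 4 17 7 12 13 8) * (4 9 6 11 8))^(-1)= (0 7 1 18 3 2 8 11 6 5 15 10)(4 13 12 17)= ((0 10 15 5 6 11 8 2 3 18 1 7)(4 17 12 13))^(-1)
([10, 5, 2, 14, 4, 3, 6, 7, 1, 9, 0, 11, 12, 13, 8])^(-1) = (0 10)(1 8 14 3 5)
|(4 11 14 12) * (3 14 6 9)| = |(3 14 12 4 11 6 9)| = 7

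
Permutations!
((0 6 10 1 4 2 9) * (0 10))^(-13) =(0 6)(1 2 10 4 9)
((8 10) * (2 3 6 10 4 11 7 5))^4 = ((2 3 6 10 8 4 11 7 5))^4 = (2 8 5 10 7 6 11 3 4)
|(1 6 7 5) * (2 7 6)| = 4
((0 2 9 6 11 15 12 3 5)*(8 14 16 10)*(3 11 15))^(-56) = ((0 2 9 6 15 12 11 3 5)(8 14 16 10))^(-56) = (16)(0 3 12 6 2 5 11 15 9)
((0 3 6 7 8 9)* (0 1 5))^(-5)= ((0 3 6 7 8 9 1 5))^(-5)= (0 7 1 3 8 5 6 9)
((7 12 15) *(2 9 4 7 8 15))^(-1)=(2 12 7 4 9)(8 15)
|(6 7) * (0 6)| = |(0 6 7)| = 3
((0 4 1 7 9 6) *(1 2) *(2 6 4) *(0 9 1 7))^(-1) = (0 1 7 2)(4 9 6)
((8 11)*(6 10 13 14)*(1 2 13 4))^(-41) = ((1 2 13 14 6 10 4)(8 11))^(-41) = (1 2 13 14 6 10 4)(8 11)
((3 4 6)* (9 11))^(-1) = (3 6 4)(9 11)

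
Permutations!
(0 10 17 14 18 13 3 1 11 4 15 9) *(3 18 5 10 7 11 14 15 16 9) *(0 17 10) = (0 7 11 4 16 9 17 15 3 1 14 5)(13 18) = [7, 14, 2, 1, 16, 0, 6, 11, 8, 17, 10, 4, 12, 18, 5, 3, 9, 15, 13]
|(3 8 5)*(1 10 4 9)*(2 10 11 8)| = |(1 11 8 5 3 2 10 4 9)| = 9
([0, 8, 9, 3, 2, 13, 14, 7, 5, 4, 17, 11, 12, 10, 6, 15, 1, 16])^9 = [0, 5, 2, 3, 4, 10, 14, 7, 13, 9, 16, 11, 12, 17, 6, 15, 8, 1]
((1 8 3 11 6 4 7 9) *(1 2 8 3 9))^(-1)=(1 7 4 6 11 3)(2 9 8)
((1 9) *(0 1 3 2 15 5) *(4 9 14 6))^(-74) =(0 3 14 15 4)(1 2 6 5 9)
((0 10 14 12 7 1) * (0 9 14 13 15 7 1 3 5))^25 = ((0 10 13 15 7 3 5)(1 9 14 12))^25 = (0 7 10 3 13 5 15)(1 9 14 12)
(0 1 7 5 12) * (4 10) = [1, 7, 2, 3, 10, 12, 6, 5, 8, 9, 4, 11, 0] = (0 1 7 5 12)(4 10)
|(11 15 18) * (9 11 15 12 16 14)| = 10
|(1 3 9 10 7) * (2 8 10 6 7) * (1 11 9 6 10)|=9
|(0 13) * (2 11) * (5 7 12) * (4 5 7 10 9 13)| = |(0 4 5 10 9 13)(2 11)(7 12)| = 6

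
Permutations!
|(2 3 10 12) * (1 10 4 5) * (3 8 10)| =|(1 3 4 5)(2 8 10 12)| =4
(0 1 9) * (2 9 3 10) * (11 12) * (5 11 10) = [1, 3, 9, 5, 4, 11, 6, 7, 8, 0, 2, 12, 10] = (0 1 3 5 11 12 10 2 9)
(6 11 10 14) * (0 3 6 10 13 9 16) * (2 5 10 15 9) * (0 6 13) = [3, 1, 5, 13, 4, 10, 11, 7, 8, 16, 14, 0, 12, 2, 15, 9, 6] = (0 3 13 2 5 10 14 15 9 16 6 11)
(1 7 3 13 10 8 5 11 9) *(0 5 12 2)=(0 5 11 9 1 7 3 13 10 8 12 2)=[5, 7, 0, 13, 4, 11, 6, 3, 12, 1, 8, 9, 2, 10]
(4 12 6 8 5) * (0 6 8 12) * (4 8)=[6, 1, 2, 3, 0, 8, 12, 7, 5, 9, 10, 11, 4]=(0 6 12 4)(5 8)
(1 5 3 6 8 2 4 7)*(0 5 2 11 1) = [5, 2, 4, 6, 7, 3, 8, 0, 11, 9, 10, 1] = (0 5 3 6 8 11 1 2 4 7)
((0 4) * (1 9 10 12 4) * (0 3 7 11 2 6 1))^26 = (1 7 10 2 4)(3 9 11 12 6)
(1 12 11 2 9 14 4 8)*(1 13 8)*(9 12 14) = (1 14 4)(2 12 11)(8 13) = [0, 14, 12, 3, 1, 5, 6, 7, 13, 9, 10, 2, 11, 8, 4]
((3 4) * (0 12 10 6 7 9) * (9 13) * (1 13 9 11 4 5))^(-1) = (0 9 7 6 10 12)(1 5 3 4 11 13) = ((0 12 10 6 7 9)(1 13 11 4 3 5))^(-1)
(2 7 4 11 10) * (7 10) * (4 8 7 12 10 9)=(2 9 4 11 12 10)(7 8)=[0, 1, 9, 3, 11, 5, 6, 8, 7, 4, 2, 12, 10]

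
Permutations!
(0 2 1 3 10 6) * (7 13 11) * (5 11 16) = [2, 3, 1, 10, 4, 11, 0, 13, 8, 9, 6, 7, 12, 16, 14, 15, 5] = (0 2 1 3 10 6)(5 11 7 13 16)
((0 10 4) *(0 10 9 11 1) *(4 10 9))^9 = ((0 4 9 11 1))^9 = (0 1 11 9 4)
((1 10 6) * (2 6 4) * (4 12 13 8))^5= (1 4 12 6 8 10 2 13)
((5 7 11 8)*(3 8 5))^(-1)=((3 8)(5 7 11))^(-1)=(3 8)(5 11 7)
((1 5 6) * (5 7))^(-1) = (1 6 5 7)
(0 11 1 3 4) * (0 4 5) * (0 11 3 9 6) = (0 3 5 11 1 9 6) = [3, 9, 2, 5, 4, 11, 0, 7, 8, 6, 10, 1]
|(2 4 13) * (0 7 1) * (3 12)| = 6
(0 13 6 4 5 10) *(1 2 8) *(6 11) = [13, 2, 8, 3, 5, 10, 4, 7, 1, 9, 0, 6, 12, 11] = (0 13 11 6 4 5 10)(1 2 8)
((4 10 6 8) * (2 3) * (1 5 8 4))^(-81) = (10)(2 3)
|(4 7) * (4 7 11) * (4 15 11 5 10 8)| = |(4 5 10 8)(11 15)| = 4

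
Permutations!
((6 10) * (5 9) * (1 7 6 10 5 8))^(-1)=(10)(1 8 9 5 6 7)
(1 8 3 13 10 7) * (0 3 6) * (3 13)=(0 13 10 7 1 8 6)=[13, 8, 2, 3, 4, 5, 0, 1, 6, 9, 7, 11, 12, 10]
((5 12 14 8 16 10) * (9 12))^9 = (5 12 8 10 9 14 16)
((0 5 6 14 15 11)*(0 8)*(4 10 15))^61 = (0 11 10 14 5 8 15 4 6) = ((0 5 6 14 4 10 15 11 8))^61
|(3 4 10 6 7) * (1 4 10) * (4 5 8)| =|(1 5 8 4)(3 10 6 7)| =4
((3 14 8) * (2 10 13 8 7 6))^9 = ((2 10 13 8 3 14 7 6))^9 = (2 10 13 8 3 14 7 6)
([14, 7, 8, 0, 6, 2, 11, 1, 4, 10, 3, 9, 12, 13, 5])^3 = [2, 7, 6, 5, 9, 4, 10, 1, 11, 0, 14, 3, 12, 13, 8]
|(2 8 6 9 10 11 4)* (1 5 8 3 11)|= |(1 5 8 6 9 10)(2 3 11 4)|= 12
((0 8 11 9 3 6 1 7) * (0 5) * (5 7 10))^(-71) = (0 8 11 9 3 6 1 10 5)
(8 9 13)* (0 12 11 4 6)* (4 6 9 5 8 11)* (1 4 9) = (0 12 9 13 11 6)(1 4)(5 8) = [12, 4, 2, 3, 1, 8, 0, 7, 5, 13, 10, 6, 9, 11]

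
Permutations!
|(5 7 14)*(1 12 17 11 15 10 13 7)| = |(1 12 17 11 15 10 13 7 14 5)| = 10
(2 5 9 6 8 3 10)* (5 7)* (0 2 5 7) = (0 2)(3 10 5 9 6 8) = [2, 1, 0, 10, 4, 9, 8, 7, 3, 6, 5]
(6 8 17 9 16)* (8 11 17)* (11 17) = (6 17 9 16) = [0, 1, 2, 3, 4, 5, 17, 7, 8, 16, 10, 11, 12, 13, 14, 15, 6, 9]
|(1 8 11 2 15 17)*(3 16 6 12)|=|(1 8 11 2 15 17)(3 16 6 12)|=12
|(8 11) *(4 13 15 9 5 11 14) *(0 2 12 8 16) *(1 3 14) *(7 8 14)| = 44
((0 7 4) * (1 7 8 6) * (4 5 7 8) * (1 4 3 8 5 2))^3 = ((0 3 8 6 4)(1 5 7 2))^3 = (0 6 3 4 8)(1 2 7 5)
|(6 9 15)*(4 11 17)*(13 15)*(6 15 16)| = |(4 11 17)(6 9 13 16)| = 12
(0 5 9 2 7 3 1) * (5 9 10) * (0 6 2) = (0 9)(1 6 2 7 3)(5 10) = [9, 6, 7, 1, 4, 10, 2, 3, 8, 0, 5]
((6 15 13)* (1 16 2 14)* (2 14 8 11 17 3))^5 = (17)(1 14 16)(6 13 15)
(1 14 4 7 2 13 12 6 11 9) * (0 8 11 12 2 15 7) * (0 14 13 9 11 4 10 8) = (1 13 2 9)(4 14 10 8)(6 12)(7 15) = [0, 13, 9, 3, 14, 5, 12, 15, 4, 1, 8, 11, 6, 2, 10, 7]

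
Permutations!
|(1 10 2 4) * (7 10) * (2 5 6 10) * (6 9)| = 4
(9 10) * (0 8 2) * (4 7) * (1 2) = (0 8 1 2)(4 7)(9 10) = [8, 2, 0, 3, 7, 5, 6, 4, 1, 10, 9]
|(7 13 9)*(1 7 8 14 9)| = |(1 7 13)(8 14 9)| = 3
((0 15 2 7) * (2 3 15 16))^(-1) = ((0 16 2 7)(3 15))^(-1) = (0 7 2 16)(3 15)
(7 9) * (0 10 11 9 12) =(0 10 11 9 7 12) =[10, 1, 2, 3, 4, 5, 6, 12, 8, 7, 11, 9, 0]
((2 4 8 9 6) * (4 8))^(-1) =((2 8 9 6))^(-1) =(2 6 9 8)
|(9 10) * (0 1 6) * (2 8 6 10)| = |(0 1 10 9 2 8 6)| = 7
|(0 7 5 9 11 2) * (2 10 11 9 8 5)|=6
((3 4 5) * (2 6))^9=((2 6)(3 4 5))^9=(2 6)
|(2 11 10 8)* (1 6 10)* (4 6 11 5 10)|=|(1 11)(2 5 10 8)(4 6)|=4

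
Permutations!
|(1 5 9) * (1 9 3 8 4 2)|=6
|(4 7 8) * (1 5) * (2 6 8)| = |(1 5)(2 6 8 4 7)| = 10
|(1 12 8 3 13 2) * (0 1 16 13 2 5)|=|(0 1 12 8 3 2 16 13 5)|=9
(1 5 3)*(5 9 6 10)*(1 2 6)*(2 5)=(1 9)(2 6 10)(3 5)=[0, 9, 6, 5, 4, 3, 10, 7, 8, 1, 2]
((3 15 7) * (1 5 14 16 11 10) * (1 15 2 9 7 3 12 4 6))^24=(1 7 15 14 4 2 11)(3 16 6 9 10 5 12)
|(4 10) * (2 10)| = |(2 10 4)| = 3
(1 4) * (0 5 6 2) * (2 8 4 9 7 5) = (0 2)(1 9 7 5 6 8 4) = [2, 9, 0, 3, 1, 6, 8, 5, 4, 7]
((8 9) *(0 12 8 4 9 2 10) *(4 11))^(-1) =(0 10 2 8 12)(4 11 9)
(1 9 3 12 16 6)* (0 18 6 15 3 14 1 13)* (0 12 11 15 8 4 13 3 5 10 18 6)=(0 6 3 11 15 5 10 18)(1 9 14)(4 13 12 16 8)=[6, 9, 2, 11, 13, 10, 3, 7, 4, 14, 18, 15, 16, 12, 1, 5, 8, 17, 0]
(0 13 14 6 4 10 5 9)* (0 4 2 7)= (0 13 14 6 2 7)(4 10 5 9)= [13, 1, 7, 3, 10, 9, 2, 0, 8, 4, 5, 11, 12, 14, 6]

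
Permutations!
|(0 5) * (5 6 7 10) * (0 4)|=|(0 6 7 10 5 4)|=6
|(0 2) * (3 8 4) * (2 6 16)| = 12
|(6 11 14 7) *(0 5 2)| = 12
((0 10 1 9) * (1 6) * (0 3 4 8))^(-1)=((0 10 6 1 9 3 4 8))^(-1)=(0 8 4 3 9 1 6 10)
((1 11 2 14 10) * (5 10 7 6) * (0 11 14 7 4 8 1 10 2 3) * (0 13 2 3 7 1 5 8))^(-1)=((0 11 7 6 8 5 3 13 2 1 14 4))^(-1)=(0 4 14 1 2 13 3 5 8 6 7 11)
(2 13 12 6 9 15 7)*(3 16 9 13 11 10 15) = (2 11 10 15 7)(3 16 9)(6 13 12) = [0, 1, 11, 16, 4, 5, 13, 2, 8, 3, 15, 10, 6, 12, 14, 7, 9]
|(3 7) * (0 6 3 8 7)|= 6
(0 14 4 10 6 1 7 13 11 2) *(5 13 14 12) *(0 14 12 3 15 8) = (0 3 15 8)(1 7 12 5 13 11 2 14 4 10 6) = [3, 7, 14, 15, 10, 13, 1, 12, 0, 9, 6, 2, 5, 11, 4, 8]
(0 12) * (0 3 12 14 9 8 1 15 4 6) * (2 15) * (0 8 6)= (0 14 9 6 8 1 2 15 4)(3 12)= [14, 2, 15, 12, 0, 5, 8, 7, 1, 6, 10, 11, 3, 13, 9, 4]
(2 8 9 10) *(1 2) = [0, 2, 8, 3, 4, 5, 6, 7, 9, 10, 1] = (1 2 8 9 10)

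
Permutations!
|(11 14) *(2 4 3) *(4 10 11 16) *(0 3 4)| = 7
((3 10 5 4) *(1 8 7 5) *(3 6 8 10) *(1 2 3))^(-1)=(1 3 2 10)(4 5 7 8 6)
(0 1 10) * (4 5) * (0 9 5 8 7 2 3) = [1, 10, 3, 0, 8, 4, 6, 2, 7, 5, 9] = (0 1 10 9 5 4 8 7 2 3)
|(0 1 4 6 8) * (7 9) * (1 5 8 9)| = 15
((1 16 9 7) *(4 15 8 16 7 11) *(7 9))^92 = (1 15)(4 7)(8 9)(11 16) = ((1 9 11 4 15 8 16 7))^92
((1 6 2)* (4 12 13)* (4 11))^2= (1 2 6)(4 13)(11 12)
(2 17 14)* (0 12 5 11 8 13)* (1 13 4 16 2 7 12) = (0 1 13)(2 17 14 7 12 5 11 8 4 16) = [1, 13, 17, 3, 16, 11, 6, 12, 4, 9, 10, 8, 5, 0, 7, 15, 2, 14]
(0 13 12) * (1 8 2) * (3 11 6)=(0 13 12)(1 8 2)(3 11 6)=[13, 8, 1, 11, 4, 5, 3, 7, 2, 9, 10, 6, 0, 12]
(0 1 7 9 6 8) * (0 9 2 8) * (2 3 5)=(0 1 7 3 5 2 8 9 6)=[1, 7, 8, 5, 4, 2, 0, 3, 9, 6]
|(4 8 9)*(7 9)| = 4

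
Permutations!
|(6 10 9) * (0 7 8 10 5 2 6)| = |(0 7 8 10 9)(2 6 5)| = 15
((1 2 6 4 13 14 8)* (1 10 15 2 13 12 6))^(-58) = ((1 13 14 8 10 15 2)(4 12 6))^(-58) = (1 15 8 13 2 10 14)(4 6 12)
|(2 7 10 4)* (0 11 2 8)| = |(0 11 2 7 10 4 8)| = 7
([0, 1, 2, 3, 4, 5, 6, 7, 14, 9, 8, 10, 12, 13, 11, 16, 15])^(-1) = [0, 1, 2, 3, 4, 5, 6, 7, 10, 9, 11, 14, 12, 13, 8, 16, 15]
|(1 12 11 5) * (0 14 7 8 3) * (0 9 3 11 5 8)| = |(0 14 7)(1 12 5)(3 9)(8 11)| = 6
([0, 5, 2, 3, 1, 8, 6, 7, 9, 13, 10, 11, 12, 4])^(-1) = [0, 4, 2, 3, 13, 1, 6, 7, 5, 8, 10, 11, 12, 9]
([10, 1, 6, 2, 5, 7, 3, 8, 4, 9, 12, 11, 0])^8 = [12, 1, 3, 6, 4, 5, 2, 7, 8, 9, 0, 11, 10]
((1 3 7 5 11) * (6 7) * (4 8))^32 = ((1 3 6 7 5 11)(4 8))^32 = (1 6 5)(3 7 11)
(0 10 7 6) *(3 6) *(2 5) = (0 10 7 3 6)(2 5) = [10, 1, 5, 6, 4, 2, 0, 3, 8, 9, 7]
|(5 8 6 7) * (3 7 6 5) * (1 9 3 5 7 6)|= 12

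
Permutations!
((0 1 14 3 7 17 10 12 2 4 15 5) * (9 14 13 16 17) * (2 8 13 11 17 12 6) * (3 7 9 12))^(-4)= (0 2 11 15 10)(1 4 17 5 6)(3 12)(7 16)(8 9)(13 14)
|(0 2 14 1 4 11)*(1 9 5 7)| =9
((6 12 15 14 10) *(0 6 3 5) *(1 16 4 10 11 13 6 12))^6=((0 12 15 14 11 13 6 1 16 4 10 3 5))^6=(0 6 5 13 3 11 10 14 4 15 16 12 1)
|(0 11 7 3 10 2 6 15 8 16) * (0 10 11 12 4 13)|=12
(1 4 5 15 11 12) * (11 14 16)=[0, 4, 2, 3, 5, 15, 6, 7, 8, 9, 10, 12, 1, 13, 16, 14, 11]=(1 4 5 15 14 16 11 12)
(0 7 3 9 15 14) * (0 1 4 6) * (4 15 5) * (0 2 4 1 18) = [7, 15, 4, 9, 6, 1, 2, 3, 8, 5, 10, 11, 12, 13, 18, 14, 16, 17, 0] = (0 7 3 9 5 1 15 14 18)(2 4 6)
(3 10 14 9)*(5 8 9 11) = [0, 1, 2, 10, 4, 8, 6, 7, 9, 3, 14, 5, 12, 13, 11] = (3 10 14 11 5 8 9)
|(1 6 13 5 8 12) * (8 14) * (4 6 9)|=9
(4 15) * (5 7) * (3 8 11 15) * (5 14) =(3 8 11 15 4)(5 7 14) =[0, 1, 2, 8, 3, 7, 6, 14, 11, 9, 10, 15, 12, 13, 5, 4]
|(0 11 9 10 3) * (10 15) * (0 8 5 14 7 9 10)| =|(0 11 10 3 8 5 14 7 9 15)| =10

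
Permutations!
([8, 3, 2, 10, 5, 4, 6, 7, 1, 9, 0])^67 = (0 1 10 8 3)(4 5)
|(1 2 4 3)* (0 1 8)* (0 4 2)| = 6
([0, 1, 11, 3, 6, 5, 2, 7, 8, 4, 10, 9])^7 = [0, 1, 9, 3, 2, 5, 11, 7, 8, 6, 10, 4]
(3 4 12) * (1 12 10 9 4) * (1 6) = (1 12 3 6)(4 10 9) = [0, 12, 2, 6, 10, 5, 1, 7, 8, 4, 9, 11, 3]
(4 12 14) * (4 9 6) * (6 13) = (4 12 14 9 13 6) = [0, 1, 2, 3, 12, 5, 4, 7, 8, 13, 10, 11, 14, 6, 9]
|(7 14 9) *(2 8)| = |(2 8)(7 14 9)| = 6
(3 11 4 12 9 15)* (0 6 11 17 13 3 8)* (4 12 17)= (0 6 11 12 9 15 8)(3 4 17 13)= [6, 1, 2, 4, 17, 5, 11, 7, 0, 15, 10, 12, 9, 3, 14, 8, 16, 13]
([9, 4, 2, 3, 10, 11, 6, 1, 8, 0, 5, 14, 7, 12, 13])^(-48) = (1 13 5)(4 12 11)(7 14 10)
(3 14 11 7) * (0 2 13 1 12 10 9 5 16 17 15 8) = (0 2 13 1 12 10 9 5 16 17 15 8)(3 14 11 7) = [2, 12, 13, 14, 4, 16, 6, 3, 0, 5, 9, 7, 10, 1, 11, 8, 17, 15]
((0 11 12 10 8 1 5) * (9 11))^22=((0 9 11 12 10 8 1 5))^22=(0 1 10 11)(5 8 12 9)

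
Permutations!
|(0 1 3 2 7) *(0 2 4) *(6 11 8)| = 12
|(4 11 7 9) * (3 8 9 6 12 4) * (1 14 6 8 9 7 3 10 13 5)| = |(1 14 6 12 4 11 3 9 10 13 5)(7 8)| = 22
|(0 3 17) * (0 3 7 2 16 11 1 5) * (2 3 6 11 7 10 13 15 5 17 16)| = |(0 10 13 15 5)(1 17 6 11)(3 16 7)| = 60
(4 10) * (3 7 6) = [0, 1, 2, 7, 10, 5, 3, 6, 8, 9, 4] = (3 7 6)(4 10)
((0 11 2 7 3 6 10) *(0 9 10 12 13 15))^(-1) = ((0 11 2 7 3 6 12 13 15)(9 10))^(-1) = (0 15 13 12 6 3 7 2 11)(9 10)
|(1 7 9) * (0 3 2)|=3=|(0 3 2)(1 7 9)|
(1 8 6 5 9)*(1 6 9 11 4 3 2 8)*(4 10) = (2 8 9 6 5 11 10 4 3) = [0, 1, 8, 2, 3, 11, 5, 7, 9, 6, 4, 10]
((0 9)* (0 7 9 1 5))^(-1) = ((0 1 5)(7 9))^(-1) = (0 5 1)(7 9)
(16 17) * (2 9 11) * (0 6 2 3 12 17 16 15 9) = (0 6 2)(3 12 17 15 9 11) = [6, 1, 0, 12, 4, 5, 2, 7, 8, 11, 10, 3, 17, 13, 14, 9, 16, 15]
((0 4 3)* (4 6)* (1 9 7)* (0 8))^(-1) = ((0 6 4 3 8)(1 9 7))^(-1) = (0 8 3 4 6)(1 7 9)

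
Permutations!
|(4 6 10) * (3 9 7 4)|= |(3 9 7 4 6 10)|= 6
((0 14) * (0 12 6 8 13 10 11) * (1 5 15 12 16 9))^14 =(0 14 16 9 1 5 15 12 6 8 13 10 11)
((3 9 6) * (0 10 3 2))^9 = (0 9)(2 3)(6 10) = ((0 10 3 9 6 2))^9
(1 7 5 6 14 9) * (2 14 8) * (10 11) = [0, 7, 14, 3, 4, 6, 8, 5, 2, 1, 11, 10, 12, 13, 9] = (1 7 5 6 8 2 14 9)(10 11)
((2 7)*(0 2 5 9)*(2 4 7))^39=(0 9 5 7 4)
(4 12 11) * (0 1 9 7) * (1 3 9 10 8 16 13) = (0 3 9 7)(1 10 8 16 13)(4 12 11) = [3, 10, 2, 9, 12, 5, 6, 0, 16, 7, 8, 4, 11, 1, 14, 15, 13]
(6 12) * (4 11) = (4 11)(6 12) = [0, 1, 2, 3, 11, 5, 12, 7, 8, 9, 10, 4, 6]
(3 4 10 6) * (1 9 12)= (1 9 12)(3 4 10 6)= [0, 9, 2, 4, 10, 5, 3, 7, 8, 12, 6, 11, 1]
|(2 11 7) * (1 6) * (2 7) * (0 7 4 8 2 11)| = |(11)(0 7 4 8 2)(1 6)| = 10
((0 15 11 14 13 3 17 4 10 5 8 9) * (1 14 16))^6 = ((0 15 11 16 1 14 13 3 17 4 10 5 8 9))^6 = (0 13 8 1 10 11 17)(3 9 14 5 16 4 15)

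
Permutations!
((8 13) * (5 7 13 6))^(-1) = (5 6 8 13 7) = ((5 7 13 8 6))^(-1)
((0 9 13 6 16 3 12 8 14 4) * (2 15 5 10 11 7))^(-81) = ((0 9 13 6 16 3 12 8 14 4)(2 15 5 10 11 7))^(-81) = (0 4 14 8 12 3 16 6 13 9)(2 10)(5 7)(11 15)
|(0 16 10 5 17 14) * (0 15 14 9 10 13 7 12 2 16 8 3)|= 60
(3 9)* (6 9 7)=(3 7 6 9)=[0, 1, 2, 7, 4, 5, 9, 6, 8, 3]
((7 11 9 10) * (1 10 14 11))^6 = ((1 10 7)(9 14 11))^6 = (14)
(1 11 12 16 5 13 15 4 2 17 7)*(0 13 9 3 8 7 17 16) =(17)(0 13 15 4 2 16 5 9 3 8 7 1 11 12) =[13, 11, 16, 8, 2, 9, 6, 1, 7, 3, 10, 12, 0, 15, 14, 4, 5, 17]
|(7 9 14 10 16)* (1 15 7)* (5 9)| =8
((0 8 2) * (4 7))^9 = (8)(4 7)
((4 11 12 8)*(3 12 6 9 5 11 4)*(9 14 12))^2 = ((3 9 5 11 6 14 12 8))^2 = (3 5 6 12)(8 9 11 14)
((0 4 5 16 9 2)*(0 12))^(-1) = (0 12 2 9 16 5 4)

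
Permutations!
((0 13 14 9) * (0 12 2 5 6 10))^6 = (0 5 9)(2 14 10)(6 12 13)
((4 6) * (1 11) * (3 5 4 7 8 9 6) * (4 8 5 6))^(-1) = (1 11)(3 4 9 8 5 7 6)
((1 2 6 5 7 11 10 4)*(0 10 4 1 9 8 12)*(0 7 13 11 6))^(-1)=(0 2 1 10)(4 11 13 5 6 7 12 8 9)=((0 10 1 2)(4 9 8 12 7 6 5 13 11))^(-1)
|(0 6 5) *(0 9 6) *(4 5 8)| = 5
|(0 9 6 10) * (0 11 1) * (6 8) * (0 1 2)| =7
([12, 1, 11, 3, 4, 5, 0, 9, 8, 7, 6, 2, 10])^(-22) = (0 10)(6 12)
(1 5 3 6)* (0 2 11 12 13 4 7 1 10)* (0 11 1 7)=(0 2 1 5 3 6 10 11 12 13 4)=[2, 5, 1, 6, 0, 3, 10, 7, 8, 9, 11, 12, 13, 4]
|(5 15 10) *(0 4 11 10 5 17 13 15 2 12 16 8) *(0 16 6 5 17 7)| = 60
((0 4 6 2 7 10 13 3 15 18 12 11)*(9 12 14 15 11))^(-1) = ((0 4 6 2 7 10 13 3 11)(9 12)(14 15 18))^(-1) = (0 11 3 13 10 7 2 6 4)(9 12)(14 18 15)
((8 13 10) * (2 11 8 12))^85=((2 11 8 13 10 12))^85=(2 11 8 13 10 12)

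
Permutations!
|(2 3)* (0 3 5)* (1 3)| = |(0 1 3 2 5)| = 5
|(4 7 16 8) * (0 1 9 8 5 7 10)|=6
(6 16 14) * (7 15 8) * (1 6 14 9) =(1 6 16 9)(7 15 8) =[0, 6, 2, 3, 4, 5, 16, 15, 7, 1, 10, 11, 12, 13, 14, 8, 9]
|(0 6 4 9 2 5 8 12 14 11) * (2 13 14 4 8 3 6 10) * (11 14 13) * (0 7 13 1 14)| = 15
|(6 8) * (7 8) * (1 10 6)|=|(1 10 6 7 8)|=5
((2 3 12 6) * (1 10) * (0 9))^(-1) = (0 9)(1 10)(2 6 12 3)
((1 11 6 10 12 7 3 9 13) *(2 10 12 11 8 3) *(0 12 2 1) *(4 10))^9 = ((0 12 7 1 8 3 9 13)(2 4 10 11 6))^9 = (0 12 7 1 8 3 9 13)(2 6 11 10 4)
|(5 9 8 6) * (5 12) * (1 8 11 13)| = 8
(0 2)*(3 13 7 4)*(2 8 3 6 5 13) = (0 8 3 2)(4 6 5 13 7) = [8, 1, 0, 2, 6, 13, 5, 4, 3, 9, 10, 11, 12, 7]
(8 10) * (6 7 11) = (6 7 11)(8 10) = [0, 1, 2, 3, 4, 5, 7, 11, 10, 9, 8, 6]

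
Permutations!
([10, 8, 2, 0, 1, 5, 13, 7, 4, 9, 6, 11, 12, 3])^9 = [3, 1, 2, 13, 4, 5, 10, 7, 8, 9, 0, 11, 12, 6]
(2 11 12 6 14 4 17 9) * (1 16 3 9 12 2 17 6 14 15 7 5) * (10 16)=[0, 10, 11, 9, 6, 1, 15, 5, 8, 17, 16, 2, 14, 13, 4, 7, 3, 12]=(1 10 16 3 9 17 12 14 4 6 15 7 5)(2 11)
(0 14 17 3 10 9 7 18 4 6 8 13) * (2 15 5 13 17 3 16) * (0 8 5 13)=[14, 1, 15, 10, 6, 0, 5, 18, 17, 7, 9, 11, 12, 8, 3, 13, 2, 16, 4]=(0 14 3 10 9 7 18 4 6 5)(2 15 13 8 17 16)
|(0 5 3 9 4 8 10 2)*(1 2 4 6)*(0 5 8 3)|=10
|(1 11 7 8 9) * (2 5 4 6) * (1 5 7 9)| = 9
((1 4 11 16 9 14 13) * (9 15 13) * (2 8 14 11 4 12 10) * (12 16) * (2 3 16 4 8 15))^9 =(1 16 11 4 2 12 8 15 10 14 13 3 9)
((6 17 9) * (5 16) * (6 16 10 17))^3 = (5 9 10 16 17)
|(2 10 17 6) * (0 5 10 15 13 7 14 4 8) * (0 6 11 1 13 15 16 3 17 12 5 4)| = 39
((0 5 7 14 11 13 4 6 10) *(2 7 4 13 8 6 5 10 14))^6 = ((0 10)(2 7)(4 5)(6 14 11 8))^6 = (6 11)(8 14)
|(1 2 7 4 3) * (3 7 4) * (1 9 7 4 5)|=|(1 2 5)(3 9 7)|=3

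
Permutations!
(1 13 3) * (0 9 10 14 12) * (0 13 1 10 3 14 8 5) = (0 9 3 10 8 5)(12 13 14) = [9, 1, 2, 10, 4, 0, 6, 7, 5, 3, 8, 11, 13, 14, 12]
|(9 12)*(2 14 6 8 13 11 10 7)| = 8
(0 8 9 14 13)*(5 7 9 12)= [8, 1, 2, 3, 4, 7, 6, 9, 12, 14, 10, 11, 5, 0, 13]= (0 8 12 5 7 9 14 13)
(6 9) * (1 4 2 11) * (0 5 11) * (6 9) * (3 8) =[5, 4, 0, 8, 2, 11, 6, 7, 3, 9, 10, 1] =(0 5 11 1 4 2)(3 8)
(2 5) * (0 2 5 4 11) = (0 2 4 11) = [2, 1, 4, 3, 11, 5, 6, 7, 8, 9, 10, 0]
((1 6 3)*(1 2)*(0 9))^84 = ((0 9)(1 6 3 2))^84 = (9)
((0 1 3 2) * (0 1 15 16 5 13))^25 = (16)(1 3 2)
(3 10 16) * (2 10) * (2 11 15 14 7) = (2 10 16 3 11 15 14 7) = [0, 1, 10, 11, 4, 5, 6, 2, 8, 9, 16, 15, 12, 13, 7, 14, 3]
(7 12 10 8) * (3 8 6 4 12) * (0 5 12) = (0 5 12 10 6 4)(3 8 7) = [5, 1, 2, 8, 0, 12, 4, 3, 7, 9, 6, 11, 10]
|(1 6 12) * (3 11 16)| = |(1 6 12)(3 11 16)| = 3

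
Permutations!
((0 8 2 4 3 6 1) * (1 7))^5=(0 6 2 1 3 8 7 4)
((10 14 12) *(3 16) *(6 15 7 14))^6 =(16)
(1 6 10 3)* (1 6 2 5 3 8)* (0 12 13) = (0 12 13)(1 2 5 3 6 10 8) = [12, 2, 5, 6, 4, 3, 10, 7, 1, 9, 8, 11, 13, 0]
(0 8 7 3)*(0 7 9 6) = (0 8 9 6)(3 7) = [8, 1, 2, 7, 4, 5, 0, 3, 9, 6]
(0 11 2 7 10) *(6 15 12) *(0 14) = (0 11 2 7 10 14)(6 15 12) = [11, 1, 7, 3, 4, 5, 15, 10, 8, 9, 14, 2, 6, 13, 0, 12]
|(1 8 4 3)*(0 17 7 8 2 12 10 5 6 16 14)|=|(0 17 7 8 4 3 1 2 12 10 5 6 16 14)|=14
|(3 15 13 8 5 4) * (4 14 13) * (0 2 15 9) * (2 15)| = 20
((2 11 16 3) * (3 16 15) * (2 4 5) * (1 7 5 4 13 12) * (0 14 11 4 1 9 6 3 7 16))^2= ((0 14 11 15 7 5 2 4 1 16)(3 13 12 9 6))^2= (0 11 7 2 1)(3 12 6 13 9)(4 16 14 15 5)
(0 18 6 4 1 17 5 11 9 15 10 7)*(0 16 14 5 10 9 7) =(0 18 6 4 1 17 10)(5 11 7 16 14)(9 15) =[18, 17, 2, 3, 1, 11, 4, 16, 8, 15, 0, 7, 12, 13, 5, 9, 14, 10, 6]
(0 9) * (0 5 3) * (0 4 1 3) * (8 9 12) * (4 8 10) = (0 12 10 4 1 3 8 9 5) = [12, 3, 2, 8, 1, 0, 6, 7, 9, 5, 4, 11, 10]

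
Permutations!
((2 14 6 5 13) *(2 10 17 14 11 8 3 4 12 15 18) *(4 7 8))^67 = ((2 11 4 12 15 18)(3 7 8)(5 13 10 17 14 6))^67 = (2 11 4 12 15 18)(3 7 8)(5 13 10 17 14 6)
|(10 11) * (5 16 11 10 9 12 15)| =6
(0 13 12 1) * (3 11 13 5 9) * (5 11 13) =[11, 0, 2, 13, 4, 9, 6, 7, 8, 3, 10, 5, 1, 12] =(0 11 5 9 3 13 12 1)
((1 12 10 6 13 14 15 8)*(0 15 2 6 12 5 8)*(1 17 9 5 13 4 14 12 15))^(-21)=(0 12)(1 10)(2 14 4 6)(5 9 17 8)(13 15)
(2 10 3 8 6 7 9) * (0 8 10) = (0 8 6 7 9 2)(3 10) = [8, 1, 0, 10, 4, 5, 7, 9, 6, 2, 3]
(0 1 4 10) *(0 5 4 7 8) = (0 1 7 8)(4 10 5) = [1, 7, 2, 3, 10, 4, 6, 8, 0, 9, 5]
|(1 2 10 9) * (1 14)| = 5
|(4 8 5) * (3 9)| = |(3 9)(4 8 5)| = 6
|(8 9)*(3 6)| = 2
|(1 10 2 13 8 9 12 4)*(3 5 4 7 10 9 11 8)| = 10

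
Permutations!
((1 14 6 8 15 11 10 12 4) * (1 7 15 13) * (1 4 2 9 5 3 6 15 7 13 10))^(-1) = ((1 14 15 11)(2 9 5 3 6 8 10 12)(4 13))^(-1) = (1 11 15 14)(2 12 10 8 6 3 5 9)(4 13)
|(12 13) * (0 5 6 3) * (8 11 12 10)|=|(0 5 6 3)(8 11 12 13 10)|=20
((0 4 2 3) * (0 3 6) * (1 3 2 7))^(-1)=(0 6 2 3 1 7 4)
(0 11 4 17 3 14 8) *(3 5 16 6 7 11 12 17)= (0 12 17 5 16 6 7 11 4 3 14 8)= [12, 1, 2, 14, 3, 16, 7, 11, 0, 9, 10, 4, 17, 13, 8, 15, 6, 5]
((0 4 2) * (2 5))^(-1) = ((0 4 5 2))^(-1) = (0 2 5 4)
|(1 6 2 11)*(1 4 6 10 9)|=|(1 10 9)(2 11 4 6)|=12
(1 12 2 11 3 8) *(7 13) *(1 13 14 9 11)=(1 12 2)(3 8 13 7 14 9 11)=[0, 12, 1, 8, 4, 5, 6, 14, 13, 11, 10, 3, 2, 7, 9]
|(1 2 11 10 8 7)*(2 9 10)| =|(1 9 10 8 7)(2 11)| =10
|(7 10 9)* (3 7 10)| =2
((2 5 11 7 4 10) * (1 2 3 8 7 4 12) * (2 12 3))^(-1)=((1 12)(2 5 11 4 10)(3 8 7))^(-1)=(1 12)(2 10 4 11 5)(3 7 8)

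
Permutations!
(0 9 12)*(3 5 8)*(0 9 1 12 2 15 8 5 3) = [1, 12, 15, 3, 4, 5, 6, 7, 0, 2, 10, 11, 9, 13, 14, 8] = (0 1 12 9 2 15 8)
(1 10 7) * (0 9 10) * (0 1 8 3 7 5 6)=(0 9 10 5 6)(3 7 8)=[9, 1, 2, 7, 4, 6, 0, 8, 3, 10, 5]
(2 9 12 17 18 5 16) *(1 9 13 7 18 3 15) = (1 9 12 17 3 15)(2 13 7 18 5 16) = [0, 9, 13, 15, 4, 16, 6, 18, 8, 12, 10, 11, 17, 7, 14, 1, 2, 3, 5]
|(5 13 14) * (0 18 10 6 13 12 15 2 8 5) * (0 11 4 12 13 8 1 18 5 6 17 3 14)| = |(0 5 13)(1 18 10 17 3 14 11 4 12 15 2)(6 8)| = 66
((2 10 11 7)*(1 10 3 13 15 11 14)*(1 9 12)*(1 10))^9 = ((2 3 13 15 11 7)(9 12 10 14))^9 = (2 15)(3 11)(7 13)(9 12 10 14)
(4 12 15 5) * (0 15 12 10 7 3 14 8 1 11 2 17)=(0 15 5 4 10 7 3 14 8 1 11 2 17)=[15, 11, 17, 14, 10, 4, 6, 3, 1, 9, 7, 2, 12, 13, 8, 5, 16, 0]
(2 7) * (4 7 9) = (2 9 4 7) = [0, 1, 9, 3, 7, 5, 6, 2, 8, 4]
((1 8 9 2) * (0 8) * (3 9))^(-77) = (0 8 3 9 2 1) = ((0 8 3 9 2 1))^(-77)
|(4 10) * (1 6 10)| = 4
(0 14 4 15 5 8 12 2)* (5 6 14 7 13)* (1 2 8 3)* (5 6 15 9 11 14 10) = (15)(0 7 13 6 10 5 3 1 2)(4 9 11 14)(8 12) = [7, 2, 0, 1, 9, 3, 10, 13, 12, 11, 5, 14, 8, 6, 4, 15]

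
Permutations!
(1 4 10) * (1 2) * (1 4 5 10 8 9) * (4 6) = (1 5 10 2 6 4 8 9) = [0, 5, 6, 3, 8, 10, 4, 7, 9, 1, 2]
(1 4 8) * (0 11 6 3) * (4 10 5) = (0 11 6 3)(1 10 5 4 8) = [11, 10, 2, 0, 8, 4, 3, 7, 1, 9, 5, 6]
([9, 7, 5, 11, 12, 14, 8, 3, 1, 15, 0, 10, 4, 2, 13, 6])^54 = [8, 10, 14, 9, 4, 13, 3, 0, 11, 1, 6, 15, 12, 5, 2, 7]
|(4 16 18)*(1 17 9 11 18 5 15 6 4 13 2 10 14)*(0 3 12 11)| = |(0 3 12 11 18 13 2 10 14 1 17 9)(4 16 5 15 6)| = 60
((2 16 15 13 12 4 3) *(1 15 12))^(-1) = ((1 15 13)(2 16 12 4 3))^(-1) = (1 13 15)(2 3 4 12 16)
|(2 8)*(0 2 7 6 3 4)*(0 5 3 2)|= 12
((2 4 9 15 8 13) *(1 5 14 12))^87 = ((1 5 14 12)(2 4 9 15 8 13))^87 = (1 12 14 5)(2 15)(4 8)(9 13)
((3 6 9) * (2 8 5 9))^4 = ((2 8 5 9 3 6))^4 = (2 3 5)(6 9 8)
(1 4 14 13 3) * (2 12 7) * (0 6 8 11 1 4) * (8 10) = (0 6 10 8 11 1)(2 12 7)(3 4 14 13) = [6, 0, 12, 4, 14, 5, 10, 2, 11, 9, 8, 1, 7, 3, 13]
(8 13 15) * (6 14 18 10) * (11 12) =(6 14 18 10)(8 13 15)(11 12) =[0, 1, 2, 3, 4, 5, 14, 7, 13, 9, 6, 12, 11, 15, 18, 8, 16, 17, 10]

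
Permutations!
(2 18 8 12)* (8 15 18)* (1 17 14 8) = [0, 17, 1, 3, 4, 5, 6, 7, 12, 9, 10, 11, 2, 13, 8, 18, 16, 14, 15] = (1 17 14 8 12 2)(15 18)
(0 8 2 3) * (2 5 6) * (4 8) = (0 4 8 5 6 2 3) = [4, 1, 3, 0, 8, 6, 2, 7, 5]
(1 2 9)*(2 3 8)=(1 3 8 2 9)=[0, 3, 9, 8, 4, 5, 6, 7, 2, 1]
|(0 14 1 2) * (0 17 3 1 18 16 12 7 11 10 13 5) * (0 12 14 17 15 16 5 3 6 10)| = |(0 17 6 10 13 3 1 2 15 16 14 18 5 12 7 11)| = 16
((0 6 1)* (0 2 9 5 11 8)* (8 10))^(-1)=(0 8 10 11 5 9 2 1 6)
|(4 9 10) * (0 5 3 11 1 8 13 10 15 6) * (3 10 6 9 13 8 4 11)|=8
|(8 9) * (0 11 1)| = 6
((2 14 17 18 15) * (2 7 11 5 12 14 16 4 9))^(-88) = (18)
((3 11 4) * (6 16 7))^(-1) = (3 4 11)(6 7 16)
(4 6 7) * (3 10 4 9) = (3 10 4 6 7 9) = [0, 1, 2, 10, 6, 5, 7, 9, 8, 3, 4]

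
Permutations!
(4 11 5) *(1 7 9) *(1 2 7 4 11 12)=(1 4 12)(2 7 9)(5 11)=[0, 4, 7, 3, 12, 11, 6, 9, 8, 2, 10, 5, 1]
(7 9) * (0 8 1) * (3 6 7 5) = [8, 0, 2, 6, 4, 3, 7, 9, 1, 5] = (0 8 1)(3 6 7 9 5)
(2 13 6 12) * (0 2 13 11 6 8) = (0 2 11 6 12 13 8) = [2, 1, 11, 3, 4, 5, 12, 7, 0, 9, 10, 6, 13, 8]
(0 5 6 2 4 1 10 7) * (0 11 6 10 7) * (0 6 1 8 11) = (0 5 10 6 2 4 8 11 1 7) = [5, 7, 4, 3, 8, 10, 2, 0, 11, 9, 6, 1]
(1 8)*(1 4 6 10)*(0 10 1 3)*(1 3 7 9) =[10, 8, 2, 0, 6, 5, 3, 9, 4, 1, 7] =(0 10 7 9 1 8 4 6 3)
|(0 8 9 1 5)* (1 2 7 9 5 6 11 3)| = 12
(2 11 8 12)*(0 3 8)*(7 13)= (0 3 8 12 2 11)(7 13)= [3, 1, 11, 8, 4, 5, 6, 13, 12, 9, 10, 0, 2, 7]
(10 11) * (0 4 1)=(0 4 1)(10 11)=[4, 0, 2, 3, 1, 5, 6, 7, 8, 9, 11, 10]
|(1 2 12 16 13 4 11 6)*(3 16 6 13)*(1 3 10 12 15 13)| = 30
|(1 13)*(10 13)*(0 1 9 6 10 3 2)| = 4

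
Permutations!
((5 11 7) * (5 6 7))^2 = (11)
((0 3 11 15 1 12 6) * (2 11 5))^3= ((0 3 5 2 11 15 1 12 6))^3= (0 2 1)(3 11 12)(5 15 6)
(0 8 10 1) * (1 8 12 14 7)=(0 12 14 7 1)(8 10)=[12, 0, 2, 3, 4, 5, 6, 1, 10, 9, 8, 11, 14, 13, 7]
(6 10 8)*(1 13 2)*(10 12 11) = (1 13 2)(6 12 11 10 8) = [0, 13, 1, 3, 4, 5, 12, 7, 6, 9, 8, 10, 11, 2]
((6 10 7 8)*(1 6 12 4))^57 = ((1 6 10 7 8 12 4))^57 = (1 6 10 7 8 12 4)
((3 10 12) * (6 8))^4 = ((3 10 12)(6 8))^4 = (3 10 12)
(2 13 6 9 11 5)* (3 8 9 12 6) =[0, 1, 13, 8, 4, 2, 12, 7, 9, 11, 10, 5, 6, 3] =(2 13 3 8 9 11 5)(6 12)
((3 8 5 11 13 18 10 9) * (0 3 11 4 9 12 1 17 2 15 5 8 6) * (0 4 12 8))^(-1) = ((0 3 6 4 9 11 13 18 10 8)(1 17 2 15 5 12))^(-1) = (0 8 10 18 13 11 9 4 6 3)(1 12 5 15 2 17)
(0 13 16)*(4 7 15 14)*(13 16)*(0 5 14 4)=(0 16 5 14)(4 7 15)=[16, 1, 2, 3, 7, 14, 6, 15, 8, 9, 10, 11, 12, 13, 0, 4, 5]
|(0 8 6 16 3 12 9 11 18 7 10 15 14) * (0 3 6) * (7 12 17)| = 12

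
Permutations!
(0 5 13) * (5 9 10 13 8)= (0 9 10 13)(5 8)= [9, 1, 2, 3, 4, 8, 6, 7, 5, 10, 13, 11, 12, 0]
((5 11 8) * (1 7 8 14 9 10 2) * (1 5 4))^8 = ((1 7 8 4)(2 5 11 14 9 10))^8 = (2 11 9)(5 14 10)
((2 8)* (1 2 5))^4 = (8)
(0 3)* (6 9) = (0 3)(6 9) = [3, 1, 2, 0, 4, 5, 9, 7, 8, 6]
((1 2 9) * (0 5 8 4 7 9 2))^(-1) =(0 1 9 7 4 8 5)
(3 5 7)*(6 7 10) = (3 5 10 6 7) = [0, 1, 2, 5, 4, 10, 7, 3, 8, 9, 6]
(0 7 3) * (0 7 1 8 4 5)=(0 1 8 4 5)(3 7)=[1, 8, 2, 7, 5, 0, 6, 3, 4]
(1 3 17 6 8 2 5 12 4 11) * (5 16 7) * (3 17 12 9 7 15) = (1 17 6 8 2 16 15 3 12 4 11)(5 9 7) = [0, 17, 16, 12, 11, 9, 8, 5, 2, 7, 10, 1, 4, 13, 14, 3, 15, 6]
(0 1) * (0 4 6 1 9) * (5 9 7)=(0 7 5 9)(1 4 6)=[7, 4, 2, 3, 6, 9, 1, 5, 8, 0]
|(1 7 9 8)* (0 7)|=|(0 7 9 8 1)|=5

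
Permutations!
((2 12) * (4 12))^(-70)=(2 12 4)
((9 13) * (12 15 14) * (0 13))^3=((0 13 9)(12 15 14))^3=(15)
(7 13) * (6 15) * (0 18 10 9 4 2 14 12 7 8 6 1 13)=[18, 13, 14, 3, 2, 5, 15, 0, 6, 4, 9, 11, 7, 8, 12, 1, 16, 17, 10]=(0 18 10 9 4 2 14 12 7)(1 13 8 6 15)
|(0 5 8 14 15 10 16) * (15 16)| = 10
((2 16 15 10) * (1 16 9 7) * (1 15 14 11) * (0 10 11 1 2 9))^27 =(16)(0 2 11 15 7 9 10) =((0 10 9 7 15 11 2)(1 16 14))^27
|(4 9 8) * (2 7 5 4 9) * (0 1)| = |(0 1)(2 7 5 4)(8 9)| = 4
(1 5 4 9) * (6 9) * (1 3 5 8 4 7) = (1 8 4 6 9 3 5 7) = [0, 8, 2, 5, 6, 7, 9, 1, 4, 3]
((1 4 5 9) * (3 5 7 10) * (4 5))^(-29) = ((1 5 9)(3 4 7 10))^(-29) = (1 5 9)(3 10 7 4)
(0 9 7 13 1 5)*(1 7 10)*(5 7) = (0 9 10 1 7 13 5) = [9, 7, 2, 3, 4, 0, 6, 13, 8, 10, 1, 11, 12, 5]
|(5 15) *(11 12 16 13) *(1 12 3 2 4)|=|(1 12 16 13 11 3 2 4)(5 15)|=8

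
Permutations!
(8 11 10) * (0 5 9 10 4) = (0 5 9 10 8 11 4) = [5, 1, 2, 3, 0, 9, 6, 7, 11, 10, 8, 4]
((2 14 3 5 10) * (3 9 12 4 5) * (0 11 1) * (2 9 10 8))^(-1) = ((0 11 1)(2 14 10 9 12 4 5 8))^(-1) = (0 1 11)(2 8 5 4 12 9 10 14)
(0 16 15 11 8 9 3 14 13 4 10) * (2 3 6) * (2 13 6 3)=(0 16 15 11 8 9 3 14 6 13 4 10)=[16, 1, 2, 14, 10, 5, 13, 7, 9, 3, 0, 8, 12, 4, 6, 11, 15]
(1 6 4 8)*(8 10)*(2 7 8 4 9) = (1 6 9 2 7 8)(4 10) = [0, 6, 7, 3, 10, 5, 9, 8, 1, 2, 4]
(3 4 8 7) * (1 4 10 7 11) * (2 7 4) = (1 2 7 3 10 4 8 11) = [0, 2, 7, 10, 8, 5, 6, 3, 11, 9, 4, 1]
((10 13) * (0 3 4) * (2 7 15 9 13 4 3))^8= (15)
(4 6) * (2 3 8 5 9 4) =(2 3 8 5 9 4 6) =[0, 1, 3, 8, 6, 9, 2, 7, 5, 4]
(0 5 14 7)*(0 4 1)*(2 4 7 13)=(0 5 14 13 2 4 1)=[5, 0, 4, 3, 1, 14, 6, 7, 8, 9, 10, 11, 12, 2, 13]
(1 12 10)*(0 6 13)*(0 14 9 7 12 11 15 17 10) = (0 6 13 14 9 7 12)(1 11 15 17 10) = [6, 11, 2, 3, 4, 5, 13, 12, 8, 7, 1, 15, 0, 14, 9, 17, 16, 10]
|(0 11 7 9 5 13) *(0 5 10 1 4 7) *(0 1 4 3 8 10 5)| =|(0 11 1 3 8 10 4 7 9 5 13)| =11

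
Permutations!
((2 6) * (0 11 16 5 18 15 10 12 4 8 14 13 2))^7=(0 12)(2 15)(4 11)(5 14)(6 10)(8 16)(13 18)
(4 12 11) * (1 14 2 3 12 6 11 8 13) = (1 14 2 3 12 8 13)(4 6 11) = [0, 14, 3, 12, 6, 5, 11, 7, 13, 9, 10, 4, 8, 1, 2]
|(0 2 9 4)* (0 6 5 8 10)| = 8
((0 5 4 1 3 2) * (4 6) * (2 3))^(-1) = (0 2 1 4 6 5)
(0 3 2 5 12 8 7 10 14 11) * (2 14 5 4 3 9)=(0 9 2 4 3 14 11)(5 12 8 7 10)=[9, 1, 4, 14, 3, 12, 6, 10, 7, 2, 5, 0, 8, 13, 11]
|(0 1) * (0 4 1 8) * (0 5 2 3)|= |(0 8 5 2 3)(1 4)|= 10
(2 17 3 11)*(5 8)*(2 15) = (2 17 3 11 15)(5 8) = [0, 1, 17, 11, 4, 8, 6, 7, 5, 9, 10, 15, 12, 13, 14, 2, 16, 3]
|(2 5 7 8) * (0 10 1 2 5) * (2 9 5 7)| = 6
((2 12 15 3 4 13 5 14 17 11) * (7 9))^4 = (2 4 17 15 5)(3 14 12 13 11)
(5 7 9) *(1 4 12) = (1 4 12)(5 7 9) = [0, 4, 2, 3, 12, 7, 6, 9, 8, 5, 10, 11, 1]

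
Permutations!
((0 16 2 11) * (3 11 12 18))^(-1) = ((0 16 2 12 18 3 11))^(-1) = (0 11 3 18 12 2 16)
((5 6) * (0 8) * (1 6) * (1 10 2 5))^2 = (2 10 5)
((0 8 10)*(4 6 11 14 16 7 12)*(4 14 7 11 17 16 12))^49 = ((0 8 10)(4 6 17 16 11 7)(12 14))^49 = (0 8 10)(4 6 17 16 11 7)(12 14)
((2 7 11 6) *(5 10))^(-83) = ((2 7 11 6)(5 10))^(-83) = (2 7 11 6)(5 10)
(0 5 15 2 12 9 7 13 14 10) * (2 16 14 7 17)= [5, 1, 12, 3, 4, 15, 6, 13, 8, 17, 0, 11, 9, 7, 10, 16, 14, 2]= (0 5 15 16 14 10)(2 12 9 17)(7 13)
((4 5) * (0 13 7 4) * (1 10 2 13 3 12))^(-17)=(0 1 13 5 12 2 4 3 10 7)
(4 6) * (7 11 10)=(4 6)(7 11 10)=[0, 1, 2, 3, 6, 5, 4, 11, 8, 9, 7, 10]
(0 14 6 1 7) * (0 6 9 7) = [14, 0, 2, 3, 4, 5, 1, 6, 8, 7, 10, 11, 12, 13, 9] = (0 14 9 7 6 1)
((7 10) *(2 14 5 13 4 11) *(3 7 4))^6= ((2 14 5 13 3 7 10 4 11))^6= (2 10 13)(3 14 4)(5 11 7)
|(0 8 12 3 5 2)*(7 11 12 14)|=|(0 8 14 7 11 12 3 5 2)|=9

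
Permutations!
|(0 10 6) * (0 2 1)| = 5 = |(0 10 6 2 1)|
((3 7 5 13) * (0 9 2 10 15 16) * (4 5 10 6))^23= ((0 9 2 6 4 5 13 3 7 10 15 16))^23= (0 16 15 10 7 3 13 5 4 6 2 9)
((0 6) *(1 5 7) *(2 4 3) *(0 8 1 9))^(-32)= ((0 6 8 1 5 7 9)(2 4 3))^(-32)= (0 1 9 8 7 6 5)(2 4 3)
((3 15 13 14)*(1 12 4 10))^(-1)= (1 10 4 12)(3 14 13 15)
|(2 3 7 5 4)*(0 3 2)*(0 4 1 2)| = |(0 3 7 5 1 2)| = 6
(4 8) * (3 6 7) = (3 6 7)(4 8) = [0, 1, 2, 6, 8, 5, 7, 3, 4]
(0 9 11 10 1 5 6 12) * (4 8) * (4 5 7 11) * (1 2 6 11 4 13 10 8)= (0 9 13 10 2 6 12)(1 7 4)(5 11 8)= [9, 7, 6, 3, 1, 11, 12, 4, 5, 13, 2, 8, 0, 10]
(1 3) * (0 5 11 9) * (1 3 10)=[5, 10, 2, 3, 4, 11, 6, 7, 8, 0, 1, 9]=(0 5 11 9)(1 10)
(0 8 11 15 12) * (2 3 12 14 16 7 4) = (0 8 11 15 14 16 7 4 2 3 12) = [8, 1, 3, 12, 2, 5, 6, 4, 11, 9, 10, 15, 0, 13, 16, 14, 7]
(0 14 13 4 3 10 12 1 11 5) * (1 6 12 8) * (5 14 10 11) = (0 10 8 1 5)(3 11 14 13 4)(6 12) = [10, 5, 2, 11, 3, 0, 12, 7, 1, 9, 8, 14, 6, 4, 13]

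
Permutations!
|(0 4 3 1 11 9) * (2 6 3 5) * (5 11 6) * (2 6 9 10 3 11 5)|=9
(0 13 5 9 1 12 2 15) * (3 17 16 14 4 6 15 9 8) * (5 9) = (0 13 9 1 12 2 5 8 3 17 16 14 4 6 15) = [13, 12, 5, 17, 6, 8, 15, 7, 3, 1, 10, 11, 2, 9, 4, 0, 14, 16]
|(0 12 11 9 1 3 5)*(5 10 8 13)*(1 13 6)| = 30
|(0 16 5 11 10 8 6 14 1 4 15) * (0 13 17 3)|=14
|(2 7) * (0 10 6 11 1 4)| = 6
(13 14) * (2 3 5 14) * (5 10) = [0, 1, 3, 10, 4, 14, 6, 7, 8, 9, 5, 11, 12, 2, 13] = (2 3 10 5 14 13)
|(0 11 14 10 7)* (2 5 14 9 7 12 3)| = |(0 11 9 7)(2 5 14 10 12 3)| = 12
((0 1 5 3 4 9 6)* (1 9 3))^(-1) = ((0 9 6)(1 5)(3 4))^(-1) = (0 6 9)(1 5)(3 4)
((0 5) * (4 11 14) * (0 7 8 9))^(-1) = (0 9 8 7 5)(4 14 11)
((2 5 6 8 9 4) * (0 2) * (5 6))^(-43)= (0 4 9 8 6 2)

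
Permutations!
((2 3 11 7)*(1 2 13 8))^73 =((1 2 3 11 7 13 8))^73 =(1 11 8 3 13 2 7)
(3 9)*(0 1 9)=(0 1 9 3)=[1, 9, 2, 0, 4, 5, 6, 7, 8, 3]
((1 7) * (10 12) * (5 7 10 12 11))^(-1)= (12)(1 7 5 11 10)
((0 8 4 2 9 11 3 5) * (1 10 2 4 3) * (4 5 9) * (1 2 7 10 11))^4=((0 8 3 9 1 11 2 4 5)(7 10))^4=(0 1 5 9 4 3 2 8 11)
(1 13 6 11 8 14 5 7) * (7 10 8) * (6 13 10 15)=(1 10 8 14 5 15 6 11 7)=[0, 10, 2, 3, 4, 15, 11, 1, 14, 9, 8, 7, 12, 13, 5, 6]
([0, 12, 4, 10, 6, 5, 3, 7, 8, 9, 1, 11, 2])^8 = [0, 12, 4, 10, 6, 5, 3, 7, 8, 9, 1, 11, 2]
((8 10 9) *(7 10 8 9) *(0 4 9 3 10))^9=(0 3)(4 10)(7 9)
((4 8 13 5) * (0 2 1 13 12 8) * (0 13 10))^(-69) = (13)(0 10 1 2)(8 12)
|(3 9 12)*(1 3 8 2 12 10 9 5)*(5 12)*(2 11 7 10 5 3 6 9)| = |(1 6 9 5)(2 3 12 8 11 7 10)| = 28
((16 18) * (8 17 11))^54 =((8 17 11)(16 18))^54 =(18)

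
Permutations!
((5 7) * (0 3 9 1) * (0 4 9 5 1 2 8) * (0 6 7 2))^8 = ((0 3 5 2 8 6 7 1 4 9))^8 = (0 4 7 8 5)(1 6 2 3 9)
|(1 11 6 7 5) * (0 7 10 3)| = |(0 7 5 1 11 6 10 3)| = 8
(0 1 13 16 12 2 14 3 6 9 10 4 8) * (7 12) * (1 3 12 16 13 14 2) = (0 3 6 9 10 4 8)(1 14 12)(7 16) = [3, 14, 2, 6, 8, 5, 9, 16, 0, 10, 4, 11, 1, 13, 12, 15, 7]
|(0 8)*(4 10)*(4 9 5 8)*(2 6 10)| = 8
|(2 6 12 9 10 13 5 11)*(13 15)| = |(2 6 12 9 10 15 13 5 11)| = 9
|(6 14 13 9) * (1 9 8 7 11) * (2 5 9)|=10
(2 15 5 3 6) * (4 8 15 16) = (2 16 4 8 15 5 3 6) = [0, 1, 16, 6, 8, 3, 2, 7, 15, 9, 10, 11, 12, 13, 14, 5, 4]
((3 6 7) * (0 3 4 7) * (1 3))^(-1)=((0 1 3 6)(4 7))^(-1)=(0 6 3 1)(4 7)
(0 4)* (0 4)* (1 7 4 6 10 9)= (1 7 4 6 10 9)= [0, 7, 2, 3, 6, 5, 10, 4, 8, 1, 9]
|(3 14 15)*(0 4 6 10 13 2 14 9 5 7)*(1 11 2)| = |(0 4 6 10 13 1 11 2 14 15 3 9 5 7)| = 14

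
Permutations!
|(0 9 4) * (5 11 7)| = |(0 9 4)(5 11 7)| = 3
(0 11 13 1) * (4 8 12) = (0 11 13 1)(4 8 12) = [11, 0, 2, 3, 8, 5, 6, 7, 12, 9, 10, 13, 4, 1]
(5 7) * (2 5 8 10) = (2 5 7 8 10) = [0, 1, 5, 3, 4, 7, 6, 8, 10, 9, 2]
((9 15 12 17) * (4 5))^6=(9 12)(15 17)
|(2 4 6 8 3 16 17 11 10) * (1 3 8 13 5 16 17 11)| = |(1 3 17)(2 4 6 13 5 16 11 10)| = 24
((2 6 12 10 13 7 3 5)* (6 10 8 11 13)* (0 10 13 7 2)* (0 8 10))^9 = (2 13)(3 7 11 8 5)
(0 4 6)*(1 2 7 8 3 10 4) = (0 1 2 7 8 3 10 4 6) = [1, 2, 7, 10, 6, 5, 0, 8, 3, 9, 4]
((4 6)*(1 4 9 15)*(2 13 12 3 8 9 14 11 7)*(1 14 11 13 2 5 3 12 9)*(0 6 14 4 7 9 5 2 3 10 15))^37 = (0 6 11 9)(1 2 8 7 3)(4 14 13 5 10 15)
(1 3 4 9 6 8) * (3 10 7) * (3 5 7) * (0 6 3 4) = (0 6 8 1 10 4 9 3)(5 7) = [6, 10, 2, 0, 9, 7, 8, 5, 1, 3, 4]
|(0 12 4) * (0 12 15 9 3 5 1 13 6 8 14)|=10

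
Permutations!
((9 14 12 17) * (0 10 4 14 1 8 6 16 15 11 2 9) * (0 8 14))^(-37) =(0 4 10)(1 15 17 9 16 12 2 6 14 11 8)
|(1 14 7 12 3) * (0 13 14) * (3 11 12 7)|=10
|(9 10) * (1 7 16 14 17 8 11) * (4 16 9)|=|(1 7 9 10 4 16 14 17 8 11)|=10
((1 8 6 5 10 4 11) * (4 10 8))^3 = ((1 4 11)(5 8 6))^3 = (11)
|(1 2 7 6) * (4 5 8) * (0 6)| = 15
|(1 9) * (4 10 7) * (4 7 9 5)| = |(1 5 4 10 9)| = 5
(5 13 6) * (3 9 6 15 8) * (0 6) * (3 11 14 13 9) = (0 6 5 9)(8 11 14 13 15) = [6, 1, 2, 3, 4, 9, 5, 7, 11, 0, 10, 14, 12, 15, 13, 8]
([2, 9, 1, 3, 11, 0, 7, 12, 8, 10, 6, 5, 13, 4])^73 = (0 2 1 9 10 6 7 12 13 4 11 5)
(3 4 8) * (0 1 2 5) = (0 1 2 5)(3 4 8) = [1, 2, 5, 4, 8, 0, 6, 7, 3]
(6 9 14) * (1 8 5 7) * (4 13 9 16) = (1 8 5 7)(4 13 9 14 6 16) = [0, 8, 2, 3, 13, 7, 16, 1, 5, 14, 10, 11, 12, 9, 6, 15, 4]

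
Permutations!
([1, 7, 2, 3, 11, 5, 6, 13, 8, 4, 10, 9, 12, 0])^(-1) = (0 13 7 1)(4 9 11)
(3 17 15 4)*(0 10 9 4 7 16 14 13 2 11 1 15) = (0 10 9 4 3 17)(1 15 7 16 14 13 2 11) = [10, 15, 11, 17, 3, 5, 6, 16, 8, 4, 9, 1, 12, 2, 13, 7, 14, 0]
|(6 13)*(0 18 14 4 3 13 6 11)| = |(0 18 14 4 3 13 11)| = 7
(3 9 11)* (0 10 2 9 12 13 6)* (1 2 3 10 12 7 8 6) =[12, 2, 9, 7, 4, 5, 0, 8, 6, 11, 3, 10, 13, 1] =(0 12 13 1 2 9 11 10 3 7 8 6)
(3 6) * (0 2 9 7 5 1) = (0 2 9 7 5 1)(3 6) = [2, 0, 9, 6, 4, 1, 3, 5, 8, 7]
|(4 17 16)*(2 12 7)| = |(2 12 7)(4 17 16)| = 3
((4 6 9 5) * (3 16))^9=((3 16)(4 6 9 5))^9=(3 16)(4 6 9 5)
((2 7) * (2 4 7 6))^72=(7)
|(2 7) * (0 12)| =2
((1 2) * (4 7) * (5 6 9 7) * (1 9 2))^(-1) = ((2 9 7 4 5 6))^(-1) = (2 6 5 4 7 9)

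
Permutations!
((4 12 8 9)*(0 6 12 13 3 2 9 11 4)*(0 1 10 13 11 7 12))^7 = (0 6)(1 10 13 3 2 9)(4 11)(7 12 8)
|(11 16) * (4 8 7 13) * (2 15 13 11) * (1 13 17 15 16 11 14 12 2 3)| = 10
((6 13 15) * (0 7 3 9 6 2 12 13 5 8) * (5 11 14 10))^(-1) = ((0 7 3 9 6 11 14 10 5 8)(2 12 13 15))^(-1) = (0 8 5 10 14 11 6 9 3 7)(2 15 13 12)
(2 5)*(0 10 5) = [10, 1, 0, 3, 4, 2, 6, 7, 8, 9, 5] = (0 10 5 2)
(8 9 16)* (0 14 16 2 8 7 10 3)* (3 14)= (0 3)(2 8 9)(7 10 14 16)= [3, 1, 8, 0, 4, 5, 6, 10, 9, 2, 14, 11, 12, 13, 16, 15, 7]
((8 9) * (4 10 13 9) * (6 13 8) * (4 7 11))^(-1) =(4 11 7 8 10)(6 9 13)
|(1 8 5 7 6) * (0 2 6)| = |(0 2 6 1 8 5 7)| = 7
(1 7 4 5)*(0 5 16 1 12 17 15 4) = (0 5 12 17 15 4 16 1 7) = [5, 7, 2, 3, 16, 12, 6, 0, 8, 9, 10, 11, 17, 13, 14, 4, 1, 15]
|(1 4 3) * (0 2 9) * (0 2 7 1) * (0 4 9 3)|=7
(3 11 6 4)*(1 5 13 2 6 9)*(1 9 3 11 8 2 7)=(1 5 13 7)(2 6 4 11 3 8)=[0, 5, 6, 8, 11, 13, 4, 1, 2, 9, 10, 3, 12, 7]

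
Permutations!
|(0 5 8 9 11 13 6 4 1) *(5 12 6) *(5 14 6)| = 11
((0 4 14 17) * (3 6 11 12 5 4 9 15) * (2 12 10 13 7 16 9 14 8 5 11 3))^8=((0 14 17)(2 12 11 10 13 7 16 9 15)(3 6)(4 8 5))^8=(0 17 14)(2 15 9 16 7 13 10 11 12)(4 5 8)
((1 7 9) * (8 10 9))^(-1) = ((1 7 8 10 9))^(-1) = (1 9 10 8 7)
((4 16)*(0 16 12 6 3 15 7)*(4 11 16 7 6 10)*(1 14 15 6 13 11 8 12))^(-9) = (0 7)(1 14 15 13 11 16 8 12 10 4)(3 6)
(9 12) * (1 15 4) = (1 15 4)(9 12) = [0, 15, 2, 3, 1, 5, 6, 7, 8, 12, 10, 11, 9, 13, 14, 4]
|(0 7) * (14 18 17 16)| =|(0 7)(14 18 17 16)| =4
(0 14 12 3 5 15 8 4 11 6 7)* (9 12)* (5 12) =(0 14 9 5 15 8 4 11 6 7)(3 12) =[14, 1, 2, 12, 11, 15, 7, 0, 4, 5, 10, 6, 3, 13, 9, 8]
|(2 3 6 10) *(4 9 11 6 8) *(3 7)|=|(2 7 3 8 4 9 11 6 10)|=9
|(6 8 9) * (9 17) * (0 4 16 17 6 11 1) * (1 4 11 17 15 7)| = |(0 11 4 16 15 7 1)(6 8)(9 17)| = 14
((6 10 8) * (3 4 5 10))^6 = (10)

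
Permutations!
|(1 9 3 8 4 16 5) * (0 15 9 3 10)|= |(0 15 9 10)(1 3 8 4 16 5)|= 12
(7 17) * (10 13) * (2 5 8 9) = (2 5 8 9)(7 17)(10 13) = [0, 1, 5, 3, 4, 8, 6, 17, 9, 2, 13, 11, 12, 10, 14, 15, 16, 7]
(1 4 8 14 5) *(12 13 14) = (1 4 8 12 13 14 5) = [0, 4, 2, 3, 8, 1, 6, 7, 12, 9, 10, 11, 13, 14, 5]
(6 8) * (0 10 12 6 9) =(0 10 12 6 8 9) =[10, 1, 2, 3, 4, 5, 8, 7, 9, 0, 12, 11, 6]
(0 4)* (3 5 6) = (0 4)(3 5 6) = [4, 1, 2, 5, 0, 6, 3]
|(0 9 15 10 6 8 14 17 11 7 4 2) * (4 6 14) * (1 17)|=13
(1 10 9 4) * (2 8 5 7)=(1 10 9 4)(2 8 5 7)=[0, 10, 8, 3, 1, 7, 6, 2, 5, 4, 9]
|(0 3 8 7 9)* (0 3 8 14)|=|(0 8 7 9 3 14)|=6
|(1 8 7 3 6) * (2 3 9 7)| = 10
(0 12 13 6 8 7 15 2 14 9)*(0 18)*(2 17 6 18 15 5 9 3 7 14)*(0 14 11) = (0 12 13 18 14 3 7 5 9 15 17 6 8 11) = [12, 1, 2, 7, 4, 9, 8, 5, 11, 15, 10, 0, 13, 18, 3, 17, 16, 6, 14]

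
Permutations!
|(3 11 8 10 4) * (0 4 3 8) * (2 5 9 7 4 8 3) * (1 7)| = 11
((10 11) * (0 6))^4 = ((0 6)(10 11))^4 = (11)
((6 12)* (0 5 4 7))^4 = (12)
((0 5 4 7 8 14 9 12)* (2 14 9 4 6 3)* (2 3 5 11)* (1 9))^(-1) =((0 11 2 14 4 7 8 1 9 12)(5 6))^(-1) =(0 12 9 1 8 7 4 14 2 11)(5 6)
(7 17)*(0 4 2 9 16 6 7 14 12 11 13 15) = (0 4 2 9 16 6 7 17 14 12 11 13 15) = [4, 1, 9, 3, 2, 5, 7, 17, 8, 16, 10, 13, 11, 15, 12, 0, 6, 14]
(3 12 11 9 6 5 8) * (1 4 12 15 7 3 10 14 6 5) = (1 4 12 11 9 5 8 10 14 6)(3 15 7) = [0, 4, 2, 15, 12, 8, 1, 3, 10, 5, 14, 9, 11, 13, 6, 7]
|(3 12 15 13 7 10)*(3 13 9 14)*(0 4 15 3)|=30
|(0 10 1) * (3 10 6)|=|(0 6 3 10 1)|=5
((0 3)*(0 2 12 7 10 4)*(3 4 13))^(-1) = (0 4)(2 3 13 10 7 12)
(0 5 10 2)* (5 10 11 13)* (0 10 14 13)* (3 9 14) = (0 3 9 14 13 5 11)(2 10) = [3, 1, 10, 9, 4, 11, 6, 7, 8, 14, 2, 0, 12, 5, 13]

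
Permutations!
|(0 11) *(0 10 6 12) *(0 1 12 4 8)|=|(0 11 10 6 4 8)(1 12)|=6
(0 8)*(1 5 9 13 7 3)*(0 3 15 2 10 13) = (0 8 3 1 5 9)(2 10 13 7 15) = [8, 5, 10, 1, 4, 9, 6, 15, 3, 0, 13, 11, 12, 7, 14, 2]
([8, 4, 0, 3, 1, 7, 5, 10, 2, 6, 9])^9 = [0, 4, 2, 3, 1, 6, 9, 5, 8, 10, 7]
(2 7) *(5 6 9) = (2 7)(5 6 9) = [0, 1, 7, 3, 4, 6, 9, 2, 8, 5]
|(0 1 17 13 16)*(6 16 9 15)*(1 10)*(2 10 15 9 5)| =12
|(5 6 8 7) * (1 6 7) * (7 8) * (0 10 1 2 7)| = |(0 10 1 6)(2 7 5 8)| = 4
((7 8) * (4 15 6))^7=(4 15 6)(7 8)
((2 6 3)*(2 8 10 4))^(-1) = ((2 6 3 8 10 4))^(-1) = (2 4 10 8 3 6)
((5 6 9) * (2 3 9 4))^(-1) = (2 4 6 5 9 3)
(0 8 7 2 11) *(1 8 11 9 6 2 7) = [11, 8, 9, 3, 4, 5, 2, 7, 1, 6, 10, 0] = (0 11)(1 8)(2 9 6)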